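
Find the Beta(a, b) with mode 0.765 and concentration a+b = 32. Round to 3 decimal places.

a = 23.950, b = 8.050

Since the density peak of Beta(a,b) is at (a−1)/(a+b−2),
a = 1 + 0.765(32−2) = 23.950 and b = 32 − 23.950 = 8.050.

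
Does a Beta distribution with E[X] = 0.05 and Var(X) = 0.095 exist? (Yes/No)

The Beta variance bound is σ² < μ(1−μ).
Here μ(1−μ) = 0.05×0.95 = 0.0475, and 0.095 ≥ 0.0475.

No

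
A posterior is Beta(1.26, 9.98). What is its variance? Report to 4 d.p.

0.0081

Var = αβ/[(α+β)²(α+β+1)] = (1.26×9.98)/(11.24²×12.24) = 12.5748/1546.372224 = 0.0081.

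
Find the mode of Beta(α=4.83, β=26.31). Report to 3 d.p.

0.131

The density x^(α−1)(1−x)^(β−1) is maximised at (α−1)/(α+β−2) = 3.83/29.14 = 0.131.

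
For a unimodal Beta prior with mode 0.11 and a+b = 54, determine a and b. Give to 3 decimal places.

a = 6.720, b = 47.280

Mode = (a−1)/(κ−2) with κ = a+b, so a−1 = 0.11·52 = 5.720.
a = 6.720; b = κ − a = 47.280.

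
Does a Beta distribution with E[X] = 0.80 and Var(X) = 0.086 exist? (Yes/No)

Yes

For any Beta, Var(X) < E[X]·(1−E[X]).
Here μ(1−μ) = 0.80×0.20 = 0.1600, and 0.086 < 0.1600.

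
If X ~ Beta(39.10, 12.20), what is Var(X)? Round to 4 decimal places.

0.0035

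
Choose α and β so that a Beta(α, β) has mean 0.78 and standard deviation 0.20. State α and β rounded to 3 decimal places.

α = 2.566, β = 0.724

First σ² = 0.0400. Setting α = μn, β = (1−μ)n with n = α+β,
μ(1−μ)/(n+1) = 0.0400 ⇒ n+1 = 0.1716/0.0400 = 4.2900 ⇒ n = 3.2900.
Hence α = 0.78×3.2900 = 2.566, β = 0.22×3.2900 = 0.724.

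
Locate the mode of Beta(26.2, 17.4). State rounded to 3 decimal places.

0.606

With α,β > 1, mode = (α−1)/(α+β−2) = 25.2/41.6 = 0.606.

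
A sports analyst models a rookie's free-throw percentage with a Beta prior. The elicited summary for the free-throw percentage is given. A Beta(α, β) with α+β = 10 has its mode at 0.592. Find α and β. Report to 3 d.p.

Since the density peak of Beta(α,β) is at (α−1)/(α+β−2),
α = 1 + 0.592(10−2) = 5.736 and β = 10 − 5.736 = 4.264.

α = 5.736, β = 4.264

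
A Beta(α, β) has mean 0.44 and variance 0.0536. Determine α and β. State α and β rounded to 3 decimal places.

α = 1.583, β = 2.014

By moment matching, α+β = μ(1−μ)/σ² − 1 = (0.44·0.56)/0.0536 − 1 = 4.5970 − 1 = 3.5970.
Since α/(α+β) = μ, α = 0.44·3.5970 = 1.583 and β = 0.56·3.5970 = 2.014.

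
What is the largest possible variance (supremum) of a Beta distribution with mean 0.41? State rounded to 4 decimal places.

Var = μ(1−μ)/(α+β+1), which approaches μ(1−μ) as α+β → 0.
So the supremum is μ(1−μ) = 0.41×0.59 = 0.2419.

0.2419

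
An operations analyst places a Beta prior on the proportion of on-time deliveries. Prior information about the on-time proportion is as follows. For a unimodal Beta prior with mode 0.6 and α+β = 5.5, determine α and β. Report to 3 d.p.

α = 3.100, β = 2.400

Mode = (α−1)/(κ−2) with κ = α+β, so α−1 = 0.6·3.5 = 2.100.
α = 3.100; β = κ − α = 2.400.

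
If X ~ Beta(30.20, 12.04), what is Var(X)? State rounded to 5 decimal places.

0.00471

Var = αβ/[(α+β)²(α+β+1)] = (30.20×12.04)/(42.24²×43.24) = 363.6080/77149.569024 = 0.00471.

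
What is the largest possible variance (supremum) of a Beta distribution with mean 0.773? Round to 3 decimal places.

0.175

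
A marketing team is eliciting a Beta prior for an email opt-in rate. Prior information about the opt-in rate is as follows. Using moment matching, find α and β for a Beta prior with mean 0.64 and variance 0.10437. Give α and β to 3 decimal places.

α = 0.773, β = 0.435

Write ν = α+β; then α = μν and Var = μ(1−μ)/(ν+1).
ν = μ(1−μ)/Var − 1 = 0.2304/0.10437 − 1 = 1.2075.
α = 0.64·1.2075 = 0.773, β = 0.36·1.2075 = 0.435.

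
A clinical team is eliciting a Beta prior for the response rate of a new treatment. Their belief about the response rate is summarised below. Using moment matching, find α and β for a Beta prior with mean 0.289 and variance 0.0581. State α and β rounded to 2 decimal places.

Let s = α+β. The Beta variance is μ(1−μ)/(s+1).
So s+1 = μ(1−μ)/σ² = (0.289×0.711)/0.0581 = 0.205479/0.0581 = 3.5366, giving s = 2.5366.
Then α = μs = 0.289×2.5366 = 0.73 and β = (1−μ)s = 0.711×2.5366 = 1.80.

α = 0.73, β = 1.80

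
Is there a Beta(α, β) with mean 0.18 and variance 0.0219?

Yes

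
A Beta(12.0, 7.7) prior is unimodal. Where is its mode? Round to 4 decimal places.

0.6215

With α,β > 1, mode = (α−1)/(α+β−2) = 11.0/17.7 = 0.6215.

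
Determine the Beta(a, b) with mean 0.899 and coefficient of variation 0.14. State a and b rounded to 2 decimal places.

a = 4.25, b = 0.48

Var = (CV·μ)² = (0.14×0.899)² = 0.015841.
a+b = μ(1−μ)/Var − 1 = 0.090799/0.015841 − 1 = 4.7320.
Thus a = 0.899·4.7320 = 4.25 and b = 0.101·4.7320 = 0.48.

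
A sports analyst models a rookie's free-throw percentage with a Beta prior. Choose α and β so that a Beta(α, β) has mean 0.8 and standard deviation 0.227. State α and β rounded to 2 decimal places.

α = 1.68, β = 0.42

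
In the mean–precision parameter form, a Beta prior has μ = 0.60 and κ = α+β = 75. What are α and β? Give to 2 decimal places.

α = 45.00, β = 30.00

Split κ in proportion μ : (1−μ): α = 0.60·75 = 45.00, β = 75 − 45.00 = 30.00.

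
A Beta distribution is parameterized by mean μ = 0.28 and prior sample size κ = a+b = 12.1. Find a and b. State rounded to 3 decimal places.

a = 3.388, b = 8.712

Split κ in proportion μ : (1−μ): a = 0.28·12.1 = 3.388, b = 12.1 − 3.388 = 8.712.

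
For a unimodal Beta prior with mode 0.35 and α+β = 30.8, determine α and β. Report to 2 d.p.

Mode = (α−1)/(κ−2) with κ = α+β, so α−1 = 0.35·28.8 = 10.08.
α = 11.08; β = κ − α = 19.72.

α = 11.08, β = 19.72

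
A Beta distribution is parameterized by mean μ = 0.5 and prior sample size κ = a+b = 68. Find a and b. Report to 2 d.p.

a = 34.00, b = 34.00

Split κ in proportion μ : (1−μ): a = 0.5·68 = 34.00, b = 68 − 34.00 = 34.00.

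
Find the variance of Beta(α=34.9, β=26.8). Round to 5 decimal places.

Var = αβ/[(α+β)²(α+β+1)] = (34.9×26.8)/(61.7²×62.7) = 935.32/238692.003 = 0.00392.

0.00392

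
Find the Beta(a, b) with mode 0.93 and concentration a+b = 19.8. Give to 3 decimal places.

a = 17.554, b = 2.246

Mode = (a−1)/(κ−2) with κ = a+b, so a−1 = 0.93·17.8 = 16.554.
a = 17.554; b = κ − a = 2.246.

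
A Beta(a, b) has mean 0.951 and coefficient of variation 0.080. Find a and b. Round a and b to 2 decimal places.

Var = (CV·μ)² = (0.080×0.951)² = 0.005788.
a+b = μ(1−μ)/Var − 1 = 0.046599/0.005788 − 1 = 7.0507.
Thus a = 0.951·7.0507 = 6.71 and b = 0.049·7.0507 = 0.35.

a = 6.71, b = 0.35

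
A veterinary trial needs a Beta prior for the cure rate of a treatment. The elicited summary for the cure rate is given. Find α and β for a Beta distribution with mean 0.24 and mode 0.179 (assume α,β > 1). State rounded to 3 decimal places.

α = 2.526, β = 7.999

Let s = α+β. Mean gives α = μs = 0.24s; mode gives (α−1)/(s−2) = 0.179.
Substituting: 0.24s − 1 = 0.179(s−2) = 0.179s − 0.358, so 0.061s = 0.642 and s = 10.5246.
Then α = 0.24×10.5246 = 2.526 and β = s−α = 7.999.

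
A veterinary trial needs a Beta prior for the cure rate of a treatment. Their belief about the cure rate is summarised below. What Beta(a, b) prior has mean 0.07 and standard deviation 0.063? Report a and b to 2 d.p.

First σ² = 0.003969. Setting a = μn, b = (1−μ)n with n = a+b,
μ(1−μ)/(n+1) = 0.003969 ⇒ n+1 = 0.0651/0.003969 = 16.4021 ⇒ n = 15.4021.
Hence a = 0.07×15.4021 = 1.08, b = 0.93×15.4021 = 14.32.

a = 1.08, b = 14.32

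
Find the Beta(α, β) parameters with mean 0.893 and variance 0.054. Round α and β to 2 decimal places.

By moment matching, α+β = μ(1−μ)/σ² − 1 = (0.893·0.107)/0.054 − 1 = 1.7695 − 1 = 0.7695.
Since α/(α+β) = μ, α = 0.893·0.7695 = 0.69 and β = 0.107·0.7695 = 0.08.

α = 0.69, β = 0.08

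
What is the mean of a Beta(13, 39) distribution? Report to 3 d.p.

0.250

The Beta mean is α/(α+β) = 13/(13+39) = 0.250.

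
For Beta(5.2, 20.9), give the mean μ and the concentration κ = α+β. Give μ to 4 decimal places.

μ = 0.1992, κ = 26.1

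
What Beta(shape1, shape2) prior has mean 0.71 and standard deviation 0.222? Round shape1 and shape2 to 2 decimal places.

shape1 = 2.26, shape2 = 0.92

σ² = 0.222² = 0.049284.
With s = shape1+shape2, Var = μ(1−μ)/(s+1), so s+1 = (0.71×0.29)/0.049284 = 4.1778 and s = 3.1778.
shape1 = μs = 2.26, shape2 = (1−μ)s = 0.92.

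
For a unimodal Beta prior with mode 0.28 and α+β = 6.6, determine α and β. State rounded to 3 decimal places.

For α,β>1 the mode is (α−1)/(α+β−2), so α = mode·(κ−2)+1 = 0.28×4.6+1 = 2.288.
And β = (1−mode)·(κ−2)+1 = 0.72×4.6+1 = 4.312.

α = 2.288, β = 4.312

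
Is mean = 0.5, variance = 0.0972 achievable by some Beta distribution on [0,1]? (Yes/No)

The Beta variance bound is σ² < μ(1−μ).
Here μ(1−μ) = 0.5×0.5 = 0.25, and 0.0972 < 0.25.

Yes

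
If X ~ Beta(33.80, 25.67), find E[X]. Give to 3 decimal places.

0.568

E[X] = α/(α+β) = 33.80/59.47 = 0.568.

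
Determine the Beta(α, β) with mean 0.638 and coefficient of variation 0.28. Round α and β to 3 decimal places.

α = 3.979, β = 2.258

σ = CV·μ = 0.28×0.638 = 0.17864, so σ² = 0.031912.
s+1 = μ(1−μ)/σ² = 0.230956/0.031912 = 7.2372, so s = α+β = 6.2372.
α = μs = 3.979, β = (1−μ)s = 2.258.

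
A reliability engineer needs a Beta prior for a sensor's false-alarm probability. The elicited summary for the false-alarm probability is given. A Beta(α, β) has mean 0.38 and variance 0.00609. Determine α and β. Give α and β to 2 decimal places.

By moment matching, α+β = μ(1−μ)/σ² − 1 = (0.38·0.62)/0.00609 − 1 = 38.6864 − 1 = 37.6864.
Since α/(α+β) = μ, α = 0.38·37.6864 = 14.32 and β = 0.62·37.6864 = 23.37.

α = 14.32, β = 23.37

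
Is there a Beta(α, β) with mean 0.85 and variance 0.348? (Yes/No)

No

The Beta variance bound is σ² < μ(1−μ).
Here μ(1−μ) = 0.85×0.15 = 0.1275, and 0.348 ≥ 0.1275.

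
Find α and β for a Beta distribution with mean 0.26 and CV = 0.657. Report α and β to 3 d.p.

α = 1.454, β = 4.139

σ = CV·μ = 0.657×0.26 = 0.17082, so σ² = 0.029179.
s+1 = μ(1−μ)/σ² = 0.1924/0.029179 = 6.5937, so s = α+β = 5.5937.
α = μs = 1.454, β = (1−μ)s = 4.139.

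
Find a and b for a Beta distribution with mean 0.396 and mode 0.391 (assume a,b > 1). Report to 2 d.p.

a = 17.27, b = 26.33

With s = a+b: μ = a/s and mode = (a−1)/(s−2). Eliminating a = μs,
μs − 1 = m(s−2) ⇒ s(μ−m) = 1−2m ⇒ s = 0.218/0.005 = 43.6000.
So a = μs = 17.27, b = (1−μ)s = 26.33.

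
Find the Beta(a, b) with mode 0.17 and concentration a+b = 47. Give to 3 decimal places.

a = 8.650, b = 38.350

For a,b>1 the mode is (a−1)/(a+b−2), so a = mode·(κ−2)+1 = 0.17×45+1 = 8.650.
And b = (1−mode)·(κ−2)+1 = 0.83×45+1 = 38.350.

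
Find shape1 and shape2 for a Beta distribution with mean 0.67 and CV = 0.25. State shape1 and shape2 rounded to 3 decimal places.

σ = CV·μ = 0.25×0.67 = 0.16750, so σ² = 0.028056.
s+1 = μ(1−μ)/σ² = 0.2211/0.028056 = 7.8806, so s = shape1+shape2 = 6.8806.
shape1 = μs = 4.610, shape2 = (1−μ)s = 2.271.

shape1 = 4.610, shape2 = 2.271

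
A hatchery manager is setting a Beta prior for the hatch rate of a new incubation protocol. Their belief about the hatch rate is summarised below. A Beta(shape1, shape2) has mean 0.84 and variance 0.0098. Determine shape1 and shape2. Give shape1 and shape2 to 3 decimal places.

Let s = shape1+shape2. The Beta variance is μ(1−μ)/(s+1).
So s+1 = μ(1−μ)/σ² = (0.84×0.16)/0.0098 = 0.1344/0.0098 = 13.7143, giving s = 12.7143.
Then shape1 = μs = 0.84×12.7143 = 10.680 and shape2 = (1−μ)s = 0.16×12.7143 = 2.034.

shape1 = 10.680, shape2 = 2.034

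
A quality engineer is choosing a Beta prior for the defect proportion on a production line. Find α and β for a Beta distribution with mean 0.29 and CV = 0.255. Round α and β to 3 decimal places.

α = 10.629, β = 26.022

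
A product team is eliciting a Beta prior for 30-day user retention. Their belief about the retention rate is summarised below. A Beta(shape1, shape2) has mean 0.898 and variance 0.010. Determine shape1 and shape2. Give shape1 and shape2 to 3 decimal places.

Let s = shape1+shape2. The Beta variance is μ(1−μ)/(s+1).
So s+1 = μ(1−μ)/σ² = (0.898×0.102)/0.010 = 0.091596/0.010 = 9.1596, giving s = 8.1596.
Then shape1 = μs = 0.898×8.1596 = 7.327 and shape2 = (1−μ)s = 0.102×8.1596 = 0.832.

shape1 = 7.327, shape2 = 0.832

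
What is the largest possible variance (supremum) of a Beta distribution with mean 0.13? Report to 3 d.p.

0.113

Var = μ(1−μ)/(α+β+1), which approaches μ(1−μ) as α+β → 0.
So the supremum is μ(1−μ) = 0.13×0.87 = 0.113.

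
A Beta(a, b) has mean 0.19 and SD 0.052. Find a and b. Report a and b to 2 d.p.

σ² = 0.052² = 0.002704.
With s = a+b, Var = μ(1−μ)/(s+1), so s+1 = (0.19×0.81)/0.002704 = 56.9157 and s = 55.9157.
a = μs = 10.62, b = (1−μ)s = 45.29.

a = 10.62, b = 45.29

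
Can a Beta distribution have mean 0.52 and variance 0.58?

No

The Beta variance bound is σ² < μ(1−μ).
Here μ(1−μ) = 0.52×0.48 = 0.2496, and 0.58 ≥ 0.2496.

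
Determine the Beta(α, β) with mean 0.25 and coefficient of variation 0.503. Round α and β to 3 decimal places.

α = 2.714, β = 8.143

σ = CV·μ = 0.503×0.25 = 0.12575, so σ² = 0.015813.
s+1 = μ(1−μ)/σ² = 0.1875/0.015813 = 11.8573, so s = α+β = 10.8573.
α = μs = 2.714, β = (1−μ)s = 8.143.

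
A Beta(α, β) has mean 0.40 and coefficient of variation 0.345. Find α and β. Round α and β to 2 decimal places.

α = 4.64, β = 6.96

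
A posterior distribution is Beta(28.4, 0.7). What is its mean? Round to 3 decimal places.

E[X] = α/(α+β) = 28.4/29.1 = 0.976.

0.976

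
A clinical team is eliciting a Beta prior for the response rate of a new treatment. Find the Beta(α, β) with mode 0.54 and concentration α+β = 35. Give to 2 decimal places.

α = 18.82, β = 16.18

Since the density peak of Beta(α,β) is at (α−1)/(α+β−2),
α = 1 + 0.54(35−2) = 18.82 and β = 35 − 18.82 = 16.18.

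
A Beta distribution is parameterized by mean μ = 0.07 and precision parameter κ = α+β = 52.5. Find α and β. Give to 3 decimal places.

α = 3.675, β = 48.825

α = μκ = 0.07×52.5 = 3.675 and β = (1−μ)κ = 0.93×52.5 = 48.825.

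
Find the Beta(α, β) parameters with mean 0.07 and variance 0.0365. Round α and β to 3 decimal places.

α = 0.055, β = 0.729

By moment matching, α+β = μ(1−μ)/σ² − 1 = (0.07·0.93)/0.0365 − 1 = 1.7836 − 1 = 0.7836.
Since α/(α+β) = μ, α = 0.07·0.7836 = 0.055 and β = 0.93·0.7836 = 0.729.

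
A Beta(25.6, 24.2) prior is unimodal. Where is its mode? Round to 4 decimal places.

0.5146

The density x^(α−1)(1−x)^(β−1) is maximised at (α−1)/(α+β−2) = 24.6/47.8 = 0.5146.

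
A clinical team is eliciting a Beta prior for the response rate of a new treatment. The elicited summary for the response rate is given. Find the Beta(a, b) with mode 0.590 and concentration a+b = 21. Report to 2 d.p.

For a,b>1 the mode is (a−1)/(a+b−2), so a = mode·(κ−2)+1 = 0.590×19+1 = 12.21.
And b = (1−mode)·(κ−2)+1 = 0.410×19+1 = 8.79.

a = 12.21, b = 8.79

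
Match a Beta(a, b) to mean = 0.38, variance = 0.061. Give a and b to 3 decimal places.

Let s = a+b. The Beta variance is μ(1−μ)/(s+1).
So s+1 = μ(1−μ)/σ² = (0.38×0.62)/0.061 = 0.2356/0.061 = 3.8623, giving s = 2.8623.
Then a = μs = 0.38×2.8623 = 1.088 and b = (1−μ)s = 0.62×2.8623 = 1.775.

a = 1.088, b = 1.775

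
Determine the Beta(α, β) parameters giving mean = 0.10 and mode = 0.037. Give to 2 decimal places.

Let s = α+β. Mean gives α = μs = 0.10s; mode gives (α−1)/(s−2) = 0.037.
Substituting: 0.10s − 1 = 0.037(s−2) = 0.037s − 0.074, so 0.063s = 0.926 and s = 14.6984.
Then α = 0.10×14.6984 = 1.47 and β = s−α = 13.23.

α = 1.47, β = 13.23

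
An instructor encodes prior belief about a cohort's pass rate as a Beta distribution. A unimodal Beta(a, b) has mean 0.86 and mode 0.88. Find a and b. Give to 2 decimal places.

With s = a+b: μ = a/s and mode = (a−1)/(s−2). Eliminating a = μs,
μs − 1 = m(s−2) ⇒ s(μ−m) = 1−2m ⇒ s = -0.76/-0.02 = 38.0000.
So a = μs = 32.68, b = (1−μ)s = 5.32.

a = 32.68, b = 5.32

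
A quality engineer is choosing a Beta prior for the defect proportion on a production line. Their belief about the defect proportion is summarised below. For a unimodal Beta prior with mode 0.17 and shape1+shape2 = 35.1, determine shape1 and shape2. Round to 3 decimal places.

Since the density peak of Beta(shape1,shape2) is at (shape1−1)/(shape1+shape2−2),
shape1 = 1 + 0.17(35.1−2) = 6.627 and shape2 = 35.1 − 6.627 = 28.473.

shape1 = 6.627, shape2 = 28.473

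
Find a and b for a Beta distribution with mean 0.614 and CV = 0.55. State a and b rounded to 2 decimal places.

a = 0.66, b = 0.42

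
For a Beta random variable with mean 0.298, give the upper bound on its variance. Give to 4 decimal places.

For fixed mean μ the Beta variance is μ(1−μ)/(α+β+1), increasing as α+β decreases.
Its least upper bound (not attained) is μ(1−μ) = 0.298·0.702 = 0.2092.

0.2092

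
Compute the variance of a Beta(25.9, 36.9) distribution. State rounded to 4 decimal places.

μ = 25.9/62.8 = 0.412420; Var = μ(1−μ)/(α+β+1) = 0.2423298/63.8 = 0.0038.

0.0038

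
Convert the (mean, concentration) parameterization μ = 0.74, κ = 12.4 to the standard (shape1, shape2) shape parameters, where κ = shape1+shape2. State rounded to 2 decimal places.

Split κ in proportion μ : (1−μ): shape1 = 0.74·12.4 = 9.18, shape2 = 12.4 − 9.18 = 3.22.

shape1 = 9.18, shape2 = 3.22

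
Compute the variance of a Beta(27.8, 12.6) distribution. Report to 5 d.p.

0.00518

α+β = 40.4 and αβ = 350.28, so Var = αβ/[(α+β)²(α+β+1)] = 350.28/67571.424 = 0.00518.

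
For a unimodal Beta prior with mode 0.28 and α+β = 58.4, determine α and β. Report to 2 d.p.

α = 16.79, β = 41.61

Mode = (α−1)/(κ−2) with κ = α+β, so α−1 = 0.28·56.4 = 15.79.
α = 16.79; β = κ − α = 41.61.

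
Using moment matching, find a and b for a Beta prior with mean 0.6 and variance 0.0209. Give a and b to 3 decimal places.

Write ν = a+b; then a = μν and Var = μ(1−μ)/(ν+1).
ν = μ(1−μ)/Var − 1 = 0.24/0.0209 − 1 = 10.4833.
a = 0.6·10.4833 = 6.290, b = 0.4·10.4833 = 4.193.

a = 6.290, b = 4.193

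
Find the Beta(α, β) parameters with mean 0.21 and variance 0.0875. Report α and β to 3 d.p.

By moment matching, α+β = μ(1−μ)/σ² − 1 = (0.21·0.79)/0.0875 − 1 = 1.8960 − 1 = 0.8960.
Since α/(α+β) = μ, α = 0.21·0.8960 = 0.188 and β = 0.79·0.8960 = 0.708.

α = 0.188, β = 0.708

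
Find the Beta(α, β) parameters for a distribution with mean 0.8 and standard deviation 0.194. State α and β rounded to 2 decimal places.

First σ² = 0.037636. Setting α = μn, β = (1−μ)n with n = α+β,
μ(1−μ)/(n+1) = 0.037636 ⇒ n+1 = 0.16/0.037636 = 4.2512 ⇒ n = 3.2512.
Hence α = 0.8×3.2512 = 2.60, β = 0.2×3.2512 = 0.65.

α = 2.60, β = 0.65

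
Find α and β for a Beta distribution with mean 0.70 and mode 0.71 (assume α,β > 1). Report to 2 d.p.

With s = α+β: μ = α/s and mode = (α−1)/(s−2). Eliminating α = μs,
μs − 1 = m(s−2) ⇒ s(μ−m) = 1−2m ⇒ s = -0.42/-0.01 = 42.0000.
So α = μs = 29.40, β = (1−μ)s = 12.60.

α = 29.40, β = 12.60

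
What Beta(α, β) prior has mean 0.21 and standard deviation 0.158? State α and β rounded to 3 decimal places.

σ² = 0.158² = 0.024964.
With s = α+β, Var = μ(1−μ)/(s+1), so s+1 = (0.21×0.79)/0.024964 = 6.6456 and s = 5.6456.
α = μs = 1.186, β = (1−μ)s = 4.460.

α = 1.186, β = 4.460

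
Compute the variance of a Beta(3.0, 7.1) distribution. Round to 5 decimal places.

α+β = 10.1 and αβ = 21.30, so Var = αβ/[(α+β)²(α+β+1)] = 21.30/1132.311 = 0.01881.

0.01881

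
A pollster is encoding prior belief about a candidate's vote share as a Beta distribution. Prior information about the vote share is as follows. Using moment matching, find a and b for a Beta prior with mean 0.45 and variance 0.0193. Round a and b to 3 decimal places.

By moment matching, a+b = μ(1−μ)/σ² − 1 = (0.45·0.55)/0.0193 − 1 = 12.8238 − 1 = 11.8238.
Since a/(a+b) = μ, a = 0.45·11.8238 = 5.321 and b = 0.55·11.8238 = 6.503.

a = 5.321, b = 6.503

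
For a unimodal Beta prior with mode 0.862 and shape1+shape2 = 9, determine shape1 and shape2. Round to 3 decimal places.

shape1 = 7.034, shape2 = 1.966

For shape1,shape2>1 the mode is (shape1−1)/(shape1+shape2−2), so shape1 = mode·(κ−2)+1 = 0.862×7+1 = 7.034.
And shape2 = (1−mode)·(κ−2)+1 = 0.138×7+1 = 1.966.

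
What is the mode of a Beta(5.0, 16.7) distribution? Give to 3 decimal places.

With α,β > 1, mode = (α−1)/(α+β−2) = 4.0/19.7 = 0.203.

0.203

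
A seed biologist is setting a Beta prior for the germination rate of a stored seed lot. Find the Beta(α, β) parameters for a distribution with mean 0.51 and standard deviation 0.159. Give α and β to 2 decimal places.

α = 4.53, β = 4.35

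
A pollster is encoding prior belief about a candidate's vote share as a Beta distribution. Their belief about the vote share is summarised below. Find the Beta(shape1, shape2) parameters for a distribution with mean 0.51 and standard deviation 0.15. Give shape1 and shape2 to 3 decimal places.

First σ² = 0.0225. Setting shape1 = μn, shape2 = (1−μ)n with n = shape1+shape2,
μ(1−μ)/(n+1) = 0.0225 ⇒ n+1 = 0.2499/0.0225 = 11.1067 ⇒ n = 10.1067.
Hence shape1 = 0.51×10.1067 = 5.154, shape2 = 0.49×10.1067 = 4.952.

shape1 = 5.154, shape2 = 4.952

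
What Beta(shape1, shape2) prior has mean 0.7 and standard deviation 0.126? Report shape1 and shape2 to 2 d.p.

shape1 = 8.56, shape2 = 3.67

σ² = 0.126² = 0.015876.
With s = shape1+shape2, Var = μ(1−μ)/(s+1), so s+1 = (0.7×0.3)/0.015876 = 13.2275 and s = 12.2275.
shape1 = μs = 8.56, shape2 = (1−μ)s = 3.67.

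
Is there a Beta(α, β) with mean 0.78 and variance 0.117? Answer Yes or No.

Yes

A Beta with mean μ has variance μ(1−μ)/(α+β+1) < μ(1−μ).
Here μ(1−μ) = 0.78×0.22 = 0.1716, and 0.117 < 0.1716.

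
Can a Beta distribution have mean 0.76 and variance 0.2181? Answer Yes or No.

No

The Beta variance bound is σ² < μ(1−μ).
Here μ(1−μ) = 0.76×0.24 = 0.1824, and 0.2181 ≥ 0.1824.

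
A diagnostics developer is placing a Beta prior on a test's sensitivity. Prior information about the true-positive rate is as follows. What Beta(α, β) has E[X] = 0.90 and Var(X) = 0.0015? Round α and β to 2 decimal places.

Let s = α+β. The Beta variance is μ(1−μ)/(s+1).
So s+1 = μ(1−μ)/σ² = (0.90×0.10)/0.0015 = 0.0900/0.0015 = 60.0000, giving s = 59.0000.
Then α = μs = 0.90×59.0000 = 53.10 and β = (1−μ)s = 0.10×59.0000 = 5.90.

α = 53.10, β = 5.90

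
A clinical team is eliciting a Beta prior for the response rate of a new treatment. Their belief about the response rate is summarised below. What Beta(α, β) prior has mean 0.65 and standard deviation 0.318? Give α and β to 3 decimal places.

First σ² = 0.101124. Setting α = μn, β = (1−μ)n with n = α+β,
μ(1−μ)/(n+1) = 0.101124 ⇒ n+1 = 0.2275/0.101124 = 2.2497 ⇒ n = 1.2497.
Hence α = 0.65×1.2497 = 0.812, β = 0.35×1.2497 = 0.437.

α = 0.812, β = 0.437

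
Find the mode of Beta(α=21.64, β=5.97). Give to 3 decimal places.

With α,β > 1, mode = (α−1)/(α+β−2) = 20.64/25.61 = 0.806.

0.806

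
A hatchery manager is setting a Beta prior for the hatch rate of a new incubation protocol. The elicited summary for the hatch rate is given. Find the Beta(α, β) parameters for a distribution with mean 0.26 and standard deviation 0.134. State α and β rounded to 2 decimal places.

α = 2.53, β = 7.19

First σ² = 0.017956. Setting α = μn, β = (1−μ)n with n = α+β,
μ(1−μ)/(n+1) = 0.017956 ⇒ n+1 = 0.1924/0.017956 = 10.7151 ⇒ n = 9.7151.
Hence α = 0.26×9.7151 = 2.53, β = 0.74×9.7151 = 7.19.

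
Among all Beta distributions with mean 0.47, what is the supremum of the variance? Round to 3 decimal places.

For fixed mean μ the Beta variance is μ(1−μ)/(α+β+1), increasing as α+β decreases.
Its least upper bound (not attained) is μ(1−μ) = 0.47·0.53 = 0.249.

0.249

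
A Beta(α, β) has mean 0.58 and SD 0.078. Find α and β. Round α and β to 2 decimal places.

First σ² = 0.006084. Setting α = μn, β = (1−μ)n with n = α+β,
μ(1−μ)/(n+1) = 0.006084 ⇒ n+1 = 0.2436/0.006084 = 40.0394 ⇒ n = 39.0394.
Hence α = 0.58×39.0394 = 22.64, β = 0.42×39.0394 = 16.40.

α = 22.64, β = 16.40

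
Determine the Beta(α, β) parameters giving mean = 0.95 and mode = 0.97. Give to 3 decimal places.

α = 44.650, β = 2.350

With s = α+β: μ = α/s and mode = (α−1)/(s−2). Eliminating α = μs,
μs − 1 = m(s−2) ⇒ s(μ−m) = 1−2m ⇒ s = -0.94/-0.02 = 47.0000.
So α = μs = 44.650, β = (1−μ)s = 2.350.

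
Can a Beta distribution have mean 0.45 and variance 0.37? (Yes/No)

No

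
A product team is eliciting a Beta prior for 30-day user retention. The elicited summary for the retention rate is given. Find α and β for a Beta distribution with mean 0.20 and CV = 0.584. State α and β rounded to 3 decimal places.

Var = (CV·μ)² = (0.584×0.20)² = 0.013642.
α+β = μ(1−μ)/Var − 1 = 0.1600/0.013642 − 1 = 10.7283.
Thus α = 0.20·10.7283 = 2.146 and β = 0.80·10.7283 = 8.583.

α = 2.146, β = 8.583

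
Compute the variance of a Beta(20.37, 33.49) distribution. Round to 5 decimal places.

Var = αβ/[(α+β)²(α+β+1)] = (20.37×33.49)/(53.86²×54.86) = 682.1913/159143.352056 = 0.00429.

0.00429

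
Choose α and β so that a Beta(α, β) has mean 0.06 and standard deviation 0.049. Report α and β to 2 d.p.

α = 1.35, β = 21.14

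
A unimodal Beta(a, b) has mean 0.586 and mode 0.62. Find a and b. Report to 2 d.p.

a = 4.14, b = 2.92

Let s = a+b. Mean gives a = μs = 0.586s; mode gives (a−1)/(s−2) = 0.62.
Substituting: 0.586s − 1 = 0.62(s−2) = 0.62s − 1.24, so -0.034s = -0.24 and s = 7.0588.
Then a = 0.586×7.0588 = 4.14 and b = s−a = 2.92.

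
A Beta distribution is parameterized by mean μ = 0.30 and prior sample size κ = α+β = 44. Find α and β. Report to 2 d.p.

Split κ in proportion μ : (1−μ): α = 0.30·44 = 13.20, β = 44 − 13.20 = 30.80.

α = 13.20, β = 30.80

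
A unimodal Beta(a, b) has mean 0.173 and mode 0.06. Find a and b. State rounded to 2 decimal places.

Let s = a+b. Mean gives a = μs = 0.173s; mode gives (a−1)/(s−2) = 0.06.
Substituting: 0.173s − 1 = 0.06(s−2) = 0.06s − 0.12, so 0.113s = 0.88 and s = 7.7876.
Then a = 0.173×7.7876 = 1.35 and b = s−a = 6.44.

a = 1.35, b = 6.44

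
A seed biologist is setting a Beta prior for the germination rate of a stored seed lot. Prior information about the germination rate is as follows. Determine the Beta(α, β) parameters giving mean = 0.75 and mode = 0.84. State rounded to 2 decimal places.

With s = α+β: μ = α/s and mode = (α−1)/(s−2). Eliminating α = μs,
μs − 1 = m(s−2) ⇒ s(μ−m) = 1−2m ⇒ s = -0.68/-0.09 = 7.5556.
So α = μs = 5.67, β = (1−μ)s = 1.89.

α = 5.67, β = 1.89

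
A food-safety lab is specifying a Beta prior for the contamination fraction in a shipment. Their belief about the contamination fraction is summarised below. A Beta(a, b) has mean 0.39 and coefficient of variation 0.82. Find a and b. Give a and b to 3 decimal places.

a = 0.517, b = 0.809

Var = (CV·μ)² = (0.82×0.39)² = 0.102272.
a+b = μ(1−μ)/Var − 1 = 0.2379/0.102272 − 1 = 1.3261.
Thus a = 0.39·1.3261 = 0.517 and b = 0.61·1.3261 = 0.809.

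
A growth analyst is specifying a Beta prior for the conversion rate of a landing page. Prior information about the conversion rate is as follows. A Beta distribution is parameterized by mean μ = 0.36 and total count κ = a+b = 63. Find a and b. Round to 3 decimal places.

Split κ in proportion μ : (1−μ): a = 0.36·63 = 22.680, b = 63 − 22.680 = 40.320.

a = 22.680, b = 40.320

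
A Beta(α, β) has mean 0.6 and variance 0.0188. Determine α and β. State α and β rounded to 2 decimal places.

Write ν = α+β; then α = μν and Var = μ(1−μ)/(ν+1).
ν = μ(1−μ)/Var − 1 = 0.24/0.0188 − 1 = 11.7660.
α = 0.6·11.7660 = 7.06, β = 0.4·11.7660 = 4.71.

α = 7.06, β = 4.71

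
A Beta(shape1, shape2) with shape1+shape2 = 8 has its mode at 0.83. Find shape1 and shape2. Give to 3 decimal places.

Mode = (shape1−1)/(κ−2) with κ = shape1+shape2, so shape1−1 = 0.83·6 = 4.980.
shape1 = 5.980; shape2 = κ − shape1 = 2.020.

shape1 = 5.980, shape2 = 2.020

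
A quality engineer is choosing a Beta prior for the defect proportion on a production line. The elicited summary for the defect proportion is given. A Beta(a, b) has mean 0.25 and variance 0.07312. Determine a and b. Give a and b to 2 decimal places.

a = 0.39, b = 1.17

Write ν = a+b; then a = μν and Var = μ(1−μ)/(ν+1).
ν = μ(1−μ)/Var − 1 = 0.1875/0.07312 − 1 = 1.5643.
a = 0.25·1.5643 = 0.39, b = 0.75·1.5643 = 1.17.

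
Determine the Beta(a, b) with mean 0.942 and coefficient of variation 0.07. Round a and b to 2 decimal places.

a = 10.89, b = 0.67

σ = CV·μ = 0.07×0.942 = 0.06594, so σ² = 0.004348.
s+1 = μ(1−μ)/σ² = 0.054636/0.004348 = 12.5655, so s = a+b = 11.5655.
a = μs = 10.89, b = (1−μ)s = 0.67.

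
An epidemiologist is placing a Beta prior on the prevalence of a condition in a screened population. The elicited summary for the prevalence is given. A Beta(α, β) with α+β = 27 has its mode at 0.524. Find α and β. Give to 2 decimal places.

α = 14.10, β = 12.90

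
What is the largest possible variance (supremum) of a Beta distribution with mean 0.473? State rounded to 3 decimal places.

0.249

For fixed mean μ the Beta variance is μ(1−μ)/(α+β+1), increasing as α+β decreases.
Its least upper bound (not attained) is μ(1−μ) = 0.473·0.527 = 0.249.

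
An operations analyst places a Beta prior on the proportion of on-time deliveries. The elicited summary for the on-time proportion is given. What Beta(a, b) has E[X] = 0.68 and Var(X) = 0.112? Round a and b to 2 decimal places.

a = 0.64, b = 0.30

Write ν = a+b; then a = μν and Var = μ(1−μ)/(ν+1).
ν = μ(1−μ)/Var − 1 = 0.2176/0.112 − 1 = 0.9429.
a = 0.68·0.9429 = 0.64, b = 0.32·0.9429 = 0.30.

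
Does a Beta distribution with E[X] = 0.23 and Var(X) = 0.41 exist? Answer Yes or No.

No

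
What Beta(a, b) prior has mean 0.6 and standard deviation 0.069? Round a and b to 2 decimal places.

First σ² = 0.004761. Setting a = μn, b = (1−μ)n with n = a+b,
μ(1−μ)/(n+1) = 0.004761 ⇒ n+1 = 0.24/0.004761 = 50.4096 ⇒ n = 49.4096.
Hence a = 0.6×49.4096 = 29.65, b = 0.4×49.4096 = 19.76.

a = 29.65, b = 19.76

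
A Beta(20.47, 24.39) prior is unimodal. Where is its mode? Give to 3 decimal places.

0.454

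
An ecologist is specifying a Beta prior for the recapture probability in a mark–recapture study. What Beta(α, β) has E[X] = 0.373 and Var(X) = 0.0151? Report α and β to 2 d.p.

Write ν = α+β; then α = μν and Var = μ(1−μ)/(ν+1).
ν = μ(1−μ)/Var − 1 = 0.233871/0.0151 − 1 = 14.4881.
α = 0.373·14.4881 = 5.40, β = 0.627·14.4881 = 9.08.

α = 5.40, β = 9.08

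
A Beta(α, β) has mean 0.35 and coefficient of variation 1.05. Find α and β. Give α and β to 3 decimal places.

α = 0.240, β = 0.445

Var = (CV·μ)² = (1.05×0.35)² = 0.135056.
α+β = μ(1−μ)/Var − 1 = 0.2275/0.135056 − 1 = 0.6845.
Thus α = 0.35·0.6845 = 0.240 and β = 0.65·0.6845 = 0.445.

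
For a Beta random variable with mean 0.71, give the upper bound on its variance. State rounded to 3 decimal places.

Var = μ(1−μ)/(α+β+1), which approaches μ(1−μ) as α+β → 0.
So the supremum is μ(1−μ) = 0.71×0.29 = 0.206.

0.206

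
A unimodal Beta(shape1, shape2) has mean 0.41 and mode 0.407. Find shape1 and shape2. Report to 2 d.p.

shape1 = 25.42, shape2 = 36.58

Let s = shape1+shape2. Mean gives shape1 = μs = 0.41s; mode gives (shape1−1)/(s−2) = 0.407.
Substituting: 0.41s − 1 = 0.407(s−2) = 0.407s − 0.814, so 0.003s = 0.186 and s = 62.0000.
Then shape1 = 0.41×62.0000 = 25.42 and shape2 = s−shape1 = 36.58.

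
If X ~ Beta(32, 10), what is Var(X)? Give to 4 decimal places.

0.0042

Var = αβ/[(α+β)²(α+β+1)] = (32×10)/(42²×43) = 320/75852 = 0.0042.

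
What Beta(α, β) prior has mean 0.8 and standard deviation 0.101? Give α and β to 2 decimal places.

α = 11.75, β = 2.94

σ² = 0.101² = 0.010201.
With s = α+β, Var = μ(1−μ)/(s+1), so s+1 = (0.8×0.2)/0.010201 = 15.6847 and s = 14.6847.
α = μs = 11.75, β = (1−μ)s = 2.94.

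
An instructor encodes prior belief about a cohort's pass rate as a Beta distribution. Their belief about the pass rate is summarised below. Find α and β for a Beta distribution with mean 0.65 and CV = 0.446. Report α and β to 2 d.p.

Var = (CV·μ)² = (0.446×0.65)² = 0.084042.
α+β = μ(1−μ)/Var − 1 = 0.2275/0.084042 − 1 = 1.7070.
Thus α = 0.65·1.7070 = 1.11 and β = 0.35·1.7070 = 0.60.

α = 1.11, β = 0.60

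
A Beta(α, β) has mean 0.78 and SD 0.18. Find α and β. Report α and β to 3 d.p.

First σ² = 0.0324. Setting α = μn, β = (1−μ)n with n = α+β,
μ(1−μ)/(n+1) = 0.0324 ⇒ n+1 = 0.1716/0.0324 = 5.2963 ⇒ n = 4.2963.
Hence α = 0.78×4.2963 = 3.351, β = 0.22×4.2963 = 0.945.

α = 3.351, β = 0.945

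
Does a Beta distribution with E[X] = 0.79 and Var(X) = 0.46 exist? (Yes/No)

For any Beta, Var(X) < E[X]·(1−E[X]).
Here μ(1−μ) = 0.79×0.21 = 0.1659, and 0.46 ≥ 0.1659.

No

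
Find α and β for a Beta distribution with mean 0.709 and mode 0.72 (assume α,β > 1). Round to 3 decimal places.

α = 28.360, β = 11.640

Let s = α+β. Mean gives α = μs = 0.709s; mode gives (α−1)/(s−2) = 0.72.
Substituting: 0.709s − 1 = 0.72(s−2) = 0.72s − 1.44, so -0.011s = -0.44 and s = 40.0000.
Then α = 0.709×40.0000 = 28.360 and β = s−α = 11.640.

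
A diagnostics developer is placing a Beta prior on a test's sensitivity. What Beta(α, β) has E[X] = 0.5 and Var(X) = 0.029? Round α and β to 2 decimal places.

α = 3.81, β = 3.81

By moment matching, α+β = μ(1−μ)/σ² − 1 = (0.5·0.5)/0.029 − 1 = 8.6207 − 1 = 7.6207.
Since α/(α+β) = μ, α = 0.5·7.6207 = 3.81 and β = 0.5·7.6207 = 3.81.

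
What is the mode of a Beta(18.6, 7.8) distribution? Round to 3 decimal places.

With α,β > 1, mode = (α−1)/(α+β−2) = 17.6/24.4 = 0.721.

0.721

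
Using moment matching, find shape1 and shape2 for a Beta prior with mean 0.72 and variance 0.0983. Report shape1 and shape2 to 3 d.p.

shape1 = 0.757, shape2 = 0.294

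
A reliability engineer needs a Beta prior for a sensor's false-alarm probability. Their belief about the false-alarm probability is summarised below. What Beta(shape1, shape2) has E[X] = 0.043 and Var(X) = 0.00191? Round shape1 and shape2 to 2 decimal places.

shape1 = 0.88, shape2 = 19.66

Write ν = shape1+shape2; then shape1 = μν and Var = μ(1−μ)/(ν+1).
ν = μ(1−μ)/Var − 1 = 0.041151/0.00191 − 1 = 20.5450.
shape1 = 0.043·20.5450 = 0.88, shape2 = 0.957·20.5450 = 19.66.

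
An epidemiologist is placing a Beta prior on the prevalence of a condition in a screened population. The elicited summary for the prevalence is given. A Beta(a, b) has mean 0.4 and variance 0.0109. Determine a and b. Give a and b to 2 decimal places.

a = 8.41, b = 12.61

Write ν = a+b; then a = μν and Var = μ(1−μ)/(ν+1).
ν = μ(1−μ)/Var − 1 = 0.24/0.0109 − 1 = 21.0183.
a = 0.4·21.0183 = 8.41, b = 0.6·21.0183 = 12.61.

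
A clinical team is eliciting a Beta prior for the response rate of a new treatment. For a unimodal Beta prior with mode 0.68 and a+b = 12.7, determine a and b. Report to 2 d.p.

a = 8.28, b = 4.42

Since the density peak of Beta(a,b) is at (a−1)/(a+b−2),
a = 1 + 0.68(12.7−2) = 8.28 and b = 12.7 − 8.28 = 4.42.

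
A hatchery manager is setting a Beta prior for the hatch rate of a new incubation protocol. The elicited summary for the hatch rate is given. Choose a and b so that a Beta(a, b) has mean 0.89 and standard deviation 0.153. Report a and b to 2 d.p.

Variance = 0.153² = 0.023409. The moment-matching identity a+b = μ(1−μ)/Var − 1 gives
a+b = 0.0979/0.023409 − 1 = 3.1822, so a = μ·3.1822 = 2.83 and b = (1−μ)·3.1822 = 0.35.

a = 2.83, b = 0.35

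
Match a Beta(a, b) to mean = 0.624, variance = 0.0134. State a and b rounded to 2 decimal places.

Write ν = a+b; then a = μν and Var = μ(1−μ)/(ν+1).
ν = μ(1−μ)/Var − 1 = 0.234624/0.0134 − 1 = 16.5093.
a = 0.624·16.5093 = 10.30, b = 0.376·16.5093 = 6.21.

a = 10.30, b = 6.21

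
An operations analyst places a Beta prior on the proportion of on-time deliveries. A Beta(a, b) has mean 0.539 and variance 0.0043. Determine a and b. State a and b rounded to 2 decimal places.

a = 30.61, b = 26.18

By moment matching, a+b = μ(1−μ)/σ² − 1 = (0.539·0.461)/0.0043 − 1 = 57.7858 − 1 = 56.7858.
Since a/(a+b) = μ, a = 0.539·56.7858 = 30.61 and b = 0.461·56.7858 = 26.18.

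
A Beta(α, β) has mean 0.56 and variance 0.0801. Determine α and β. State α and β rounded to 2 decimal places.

α = 1.16, β = 0.91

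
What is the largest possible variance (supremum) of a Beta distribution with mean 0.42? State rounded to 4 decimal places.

0.2436

For fixed mean μ the Beta variance is μ(1−μ)/(α+β+1), increasing as α+β decreases.
Its least upper bound (not attained) is μ(1−μ) = 0.42·0.58 = 0.2436.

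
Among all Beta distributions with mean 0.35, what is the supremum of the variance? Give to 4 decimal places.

Var = μ(1−μ)/(α+β+1), which approaches μ(1−μ) as α+β → 0.
So the supremum is μ(1−μ) = 0.35×0.65 = 0.2275.

0.2275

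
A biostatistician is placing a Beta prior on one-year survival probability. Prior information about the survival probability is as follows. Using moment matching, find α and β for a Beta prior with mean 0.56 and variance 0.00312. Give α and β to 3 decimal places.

α = 43.666, β = 34.309

Write ν = α+β; then α = μν and Var = μ(1−μ)/(ν+1).
ν = μ(1−μ)/Var − 1 = 0.2464/0.00312 − 1 = 77.9744.
α = 0.56·77.9744 = 43.666, β = 0.44·77.9744 = 34.309.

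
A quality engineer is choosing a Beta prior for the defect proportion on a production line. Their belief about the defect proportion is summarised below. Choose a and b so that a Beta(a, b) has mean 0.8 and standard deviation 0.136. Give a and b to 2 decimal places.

σ² = 0.136² = 0.018496.
With s = a+b, Var = μ(1−μ)/(s+1), so s+1 = (0.8×0.2)/0.018496 = 8.6505 and s = 7.6505.
a = μs = 6.12, b = (1−μ)s = 1.53.

a = 6.12, b = 1.53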